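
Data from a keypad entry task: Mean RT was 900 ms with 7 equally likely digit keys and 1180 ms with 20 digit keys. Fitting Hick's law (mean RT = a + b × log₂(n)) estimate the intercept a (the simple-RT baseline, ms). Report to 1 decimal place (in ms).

381.0 ms

The slope on a log₂ axis is (1180 − 900) / (4.3219 − 2.8074) = 184.871 ms/bit.
Intercept: a = 900 − 184.871·log₂(7) = 381.003 ms.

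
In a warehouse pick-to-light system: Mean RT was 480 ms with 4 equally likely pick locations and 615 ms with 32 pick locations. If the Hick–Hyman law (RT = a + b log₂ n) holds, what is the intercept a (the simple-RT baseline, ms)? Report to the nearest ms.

390 ms

Slope: b = (615 − 480) / (log₂ 32 − log₂ 4) = 135/3.0000 = 45 ms/bit.
Intercept: a = 480 − 45·log₂(4) = 390.000 ms.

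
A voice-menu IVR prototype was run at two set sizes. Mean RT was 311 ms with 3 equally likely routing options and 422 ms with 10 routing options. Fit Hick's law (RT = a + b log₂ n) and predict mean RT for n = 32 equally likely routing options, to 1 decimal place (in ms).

With log₂ n on the abscissa the relation is linear; from the two conditions:
  b = (422 − 311) / (log₂ 10 − log₂ 3) = 111 / (3.3219 − 1.5850) = 63.905 ms/bit
  a = 311 − 63.905 × 1.5850 = 209.714 ms
Then RT(32) = 209.714 + 63.905 × log₂ 32 = 209.714 + 63.905 × 5 ≈ 529.236 ms.

529.2 ms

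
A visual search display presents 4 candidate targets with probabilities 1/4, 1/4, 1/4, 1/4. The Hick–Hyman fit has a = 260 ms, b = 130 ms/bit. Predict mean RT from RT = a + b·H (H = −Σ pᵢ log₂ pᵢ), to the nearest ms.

Each term −pᵢ log₂ pᵢ: 0.25·2 + 0.25·2 + 0.25·2 + 0.25·2; summed, H = 2.000 bits.
Mean RT = a + bH = 260 + 130·2.000 = 520.00 ms.

520 ms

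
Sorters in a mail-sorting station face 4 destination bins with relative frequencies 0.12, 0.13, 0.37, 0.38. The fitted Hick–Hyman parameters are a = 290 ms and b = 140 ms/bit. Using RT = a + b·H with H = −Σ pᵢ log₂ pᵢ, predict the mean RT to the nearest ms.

H = 0.12·log₂(1/0.12) + 0.13·log₂(1/0.13) + 0.37·log₂(1/0.37) + 0.38·log₂(1/0.38) = 1.8109 bits.
RT = 290 + 140 × 1.8109 = 543.53 ms.

544 ms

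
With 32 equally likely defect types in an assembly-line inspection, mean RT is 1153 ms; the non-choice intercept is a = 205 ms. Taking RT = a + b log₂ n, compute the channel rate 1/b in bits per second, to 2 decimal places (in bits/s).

5.27 bits/s

b = (1153 − 205)/log₂ 32 = 948/5 = 189.600 ms per bit = 0.18960 s/bit; the reciprocal is 5.274 bits/s.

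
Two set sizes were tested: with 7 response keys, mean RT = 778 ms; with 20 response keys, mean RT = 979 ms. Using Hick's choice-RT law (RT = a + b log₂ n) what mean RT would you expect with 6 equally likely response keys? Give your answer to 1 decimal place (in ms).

748.5 ms

Solve the two-equation system in a and b:
  b = (979 − 778) / (log₂ 20 − log₂ 7) = 201 / (4.3219 − 2.8074) = 132.711 ms/bit
  a = 778 − 132.711 × 2.8074 = 405.434 ms
Then RT(6) = 405.434 + 132.711 × log₂ 6 = 405.434 + 132.711 × 2.5850 ≈ 748.486 ms.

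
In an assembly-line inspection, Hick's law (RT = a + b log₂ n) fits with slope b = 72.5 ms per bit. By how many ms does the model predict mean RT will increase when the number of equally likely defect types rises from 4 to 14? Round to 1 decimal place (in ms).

Only the slope matters, since a is common to both: ΔRT = b·log₂(n₂/n₁).
log₂(14) − log₂(4) = 3.8074 − 2 = 1.8074.
ΔRT = 72.5 × 1.8074 = 131.033 ms.

131.0 ms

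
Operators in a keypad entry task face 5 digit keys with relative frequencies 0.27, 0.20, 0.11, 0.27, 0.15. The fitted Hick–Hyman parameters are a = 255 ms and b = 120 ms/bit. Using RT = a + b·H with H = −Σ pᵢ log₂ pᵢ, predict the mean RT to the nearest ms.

524 ms

Entropy contributions −pᵢ log₂ pᵢ: 0.5100, 0.4644, 0.3503, 0.5100, 0.4105; sum H = 2.2453 bits.
RT = a + bH = 255 + 120·2.2453 = 524.43 ms.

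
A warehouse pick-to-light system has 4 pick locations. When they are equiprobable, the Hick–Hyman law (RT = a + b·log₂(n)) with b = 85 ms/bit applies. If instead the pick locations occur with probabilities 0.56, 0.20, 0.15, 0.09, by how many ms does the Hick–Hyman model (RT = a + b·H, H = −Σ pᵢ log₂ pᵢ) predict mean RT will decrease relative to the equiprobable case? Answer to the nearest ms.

29 ms

Equiprobable entropy H₀ = log₂ 4 = 2.0000 bits.
Skewed entropy H = −Σ pᵢ log₂ pᵢ = 1.6560 bits.
ΔRT = b·(H₀ − H) = 85 × 0.3440 = 29.24 ms.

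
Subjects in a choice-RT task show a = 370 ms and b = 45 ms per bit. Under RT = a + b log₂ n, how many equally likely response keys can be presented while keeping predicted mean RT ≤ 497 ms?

Information budget: (497 − 370)/45 = 2.8222 bits, so n ≤ 2^2.8222 = 7.073 → at most 7.

7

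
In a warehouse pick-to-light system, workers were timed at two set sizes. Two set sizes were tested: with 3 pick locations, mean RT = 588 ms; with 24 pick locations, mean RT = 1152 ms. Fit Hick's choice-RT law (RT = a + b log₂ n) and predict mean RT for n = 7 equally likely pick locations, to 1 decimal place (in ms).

With log₂ n on the abscissa the relation is linear; from the two conditions:
  b = (1152 − 588) / (log₂ 24 − log₂ 3) = 564 / (4.5850 − 1.5850) = 188.000 ms/bit
  a = 588 − 188.000 × 1.5850 = 290.027 ms
Then RT(7) = 290.027 + 188.000 × log₂ 7 = 290.027 + 188.000 × 2.8074 ≈ 817.810 ms.

817.8 ms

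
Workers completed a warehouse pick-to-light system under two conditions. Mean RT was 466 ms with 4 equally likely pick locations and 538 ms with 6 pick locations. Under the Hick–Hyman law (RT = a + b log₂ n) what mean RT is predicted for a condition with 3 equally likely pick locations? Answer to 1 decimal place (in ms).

Fit slope and intercept:
  b = (538 − 466) / (log₂ 6 − log₂ 4) = 72 / (2.5850 − 2) = 123.085 ms/bit
  a = 466 − 123.085 × 2 = 219.830 ms
Then RT(3) = 219.830 + 123.085 × log₂ 3 = 219.830 + 123.085 × 1.5850 ≈ 414.915 ms.

414.9 ms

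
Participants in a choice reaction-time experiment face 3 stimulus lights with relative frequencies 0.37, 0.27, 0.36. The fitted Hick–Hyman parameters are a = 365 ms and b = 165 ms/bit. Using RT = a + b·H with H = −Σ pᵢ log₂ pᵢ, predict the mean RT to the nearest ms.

624 ms

H = 0.37·log₂(1/0.37) + 0.27·log₂(1/0.27) + 0.36·log₂(1/0.36) = 1.5714 bits.
RT = 365 + 165 × 1.5714 = 624.28 ms.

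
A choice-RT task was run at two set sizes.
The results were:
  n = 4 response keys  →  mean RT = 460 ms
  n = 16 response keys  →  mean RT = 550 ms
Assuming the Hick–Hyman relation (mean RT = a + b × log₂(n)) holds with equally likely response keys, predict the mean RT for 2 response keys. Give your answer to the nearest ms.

Solve the two-equation system in a and b:
  b = (550 − 460) / (log₂ 16 − log₂ 4) = 90 / (4 − 2) = 45 ms/bit
  a = 460 − 45 × 2 = 370 ms
Then RT(2) = 370 + 45 × log₂ 2 = 370 + 45 × 1 ≈ 415.000 ms.

415 ms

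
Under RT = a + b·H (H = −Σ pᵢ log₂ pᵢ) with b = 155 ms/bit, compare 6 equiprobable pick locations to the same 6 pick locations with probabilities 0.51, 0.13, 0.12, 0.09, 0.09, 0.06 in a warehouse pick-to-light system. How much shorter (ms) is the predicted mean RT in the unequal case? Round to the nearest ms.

73 ms

The RT saving is b·ΔH. Equiprobable H₀ = log₂(6) = 2.5850 bits; with the given probabilities H = 2.1140 bits.
b·(H₀ − H) = 155 × (2.5850 − 2.1140) = 73.00 ms.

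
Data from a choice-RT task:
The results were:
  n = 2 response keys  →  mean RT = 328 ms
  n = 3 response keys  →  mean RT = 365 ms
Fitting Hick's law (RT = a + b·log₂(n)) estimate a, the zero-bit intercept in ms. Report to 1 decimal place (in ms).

264.7 ms

The slope on a log₂ axis is (365 − 328) / (1.5850 − 1) = 63.252 ms/bit.
a = RT₁ − b·log₂ n₁ = 328 − 63.252 × 1 = 264.748 ms.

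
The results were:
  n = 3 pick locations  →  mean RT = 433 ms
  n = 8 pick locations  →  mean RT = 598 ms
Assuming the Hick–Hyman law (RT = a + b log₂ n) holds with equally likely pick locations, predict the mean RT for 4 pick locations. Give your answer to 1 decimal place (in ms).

With log₂ n on the abscissa the relation is linear; from the two conditions:
  b = (598 − 433) / (log₂ 8 − log₂ 3) = 165 / (3 − 1.5850) = 116.605 ms/bit
  a = 433 − 116.605 × 1.5850 = 248.186 ms
Then RT(4) = 248.186 + 116.605 × log₂ 4 = 248.186 + 116.605 × 2 ≈ 481.395 ms.

481.4 ms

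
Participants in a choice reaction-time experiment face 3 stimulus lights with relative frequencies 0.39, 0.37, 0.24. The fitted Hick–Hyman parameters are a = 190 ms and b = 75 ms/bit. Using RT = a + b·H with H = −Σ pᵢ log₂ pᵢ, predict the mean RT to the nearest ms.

307 ms

Entropy contributions −pᵢ log₂ pᵢ: 0.5298, 0.5307, 0.4941; sum H = 1.5547 bits.
RT = a + bH = 190 + 75·1.5547 = 306.60 ms.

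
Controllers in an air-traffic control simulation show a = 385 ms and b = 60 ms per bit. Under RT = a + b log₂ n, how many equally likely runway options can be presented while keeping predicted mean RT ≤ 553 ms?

6

60·log₂ n ≤ 553 − 385 = 168, giving log₂ n ≤ 2.8000 and n ≤ 6.964. The largest whole number is 6.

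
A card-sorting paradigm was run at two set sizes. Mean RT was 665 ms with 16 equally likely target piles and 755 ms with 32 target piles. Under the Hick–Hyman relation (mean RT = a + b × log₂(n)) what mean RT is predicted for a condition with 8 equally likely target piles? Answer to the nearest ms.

RT is linear in log₂ n, so two points fix the line:
  b = (755 − 665) / (log₂ 32 − log₂ 16) = 90 / (5 − 4) = 90 ms/bit
  a = 665 − 90 × 4 = 305 ms
Then RT(8) = 305 + 90 × log₂ 8 = 305 + 90 × 3 ≈ 575.000 ms.

575 ms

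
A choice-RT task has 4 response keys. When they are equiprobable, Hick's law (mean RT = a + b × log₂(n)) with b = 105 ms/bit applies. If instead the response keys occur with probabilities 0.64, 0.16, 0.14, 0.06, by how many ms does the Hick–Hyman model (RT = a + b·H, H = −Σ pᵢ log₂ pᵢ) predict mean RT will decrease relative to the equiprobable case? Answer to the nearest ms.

The RT saving is b·ΔH. Equiprobable H₀ = log₂(4) = 2.0000 bits; with the given probabilities H = 1.4757 bits.
b·(H₀ − H) = 105 × (2.0000 − 1.4757) = 55.05 ms.

55 ms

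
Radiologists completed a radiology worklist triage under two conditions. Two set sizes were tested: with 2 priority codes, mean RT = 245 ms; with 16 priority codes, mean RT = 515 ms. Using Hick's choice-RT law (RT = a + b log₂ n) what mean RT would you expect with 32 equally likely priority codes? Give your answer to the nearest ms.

605 ms

Solve the two-equation system in a and b:
  b = (515 − 245) / (log₂ 16 − log₂ 2) = 270 / (4 − 1) = 90 ms/bit
  a = 245 − 90 × 1 = 155 ms
Then RT(32) = 155 + 90 × log₂ 32 = 155 + 90 × 5 ≈ 605.000 ms.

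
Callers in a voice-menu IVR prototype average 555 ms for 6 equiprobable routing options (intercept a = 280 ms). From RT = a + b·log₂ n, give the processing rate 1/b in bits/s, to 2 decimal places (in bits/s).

Choice component = 555 − 280 = 275 ms over log₂(6) = 2.5850 bits.
b = 275 / 2.5850 = 106.385 ms/bit, so 1/b = 9.400 bits/s.

9.40 bits/s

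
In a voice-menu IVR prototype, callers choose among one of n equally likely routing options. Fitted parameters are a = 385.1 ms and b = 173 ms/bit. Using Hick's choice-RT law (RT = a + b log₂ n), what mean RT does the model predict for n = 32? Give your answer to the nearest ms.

log₂(32) = 5 bits, so RT = 385.1 + 173 × 5 ≈ 1250.100 ms.

1250 ms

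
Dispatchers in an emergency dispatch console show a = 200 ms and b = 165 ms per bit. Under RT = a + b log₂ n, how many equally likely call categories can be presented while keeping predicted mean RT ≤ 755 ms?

10

165·log₂ n ≤ 755 − 200 = 555, giving log₂ n ≤ 3.3636 and n ≤ 10.293. The largest whole number is 10.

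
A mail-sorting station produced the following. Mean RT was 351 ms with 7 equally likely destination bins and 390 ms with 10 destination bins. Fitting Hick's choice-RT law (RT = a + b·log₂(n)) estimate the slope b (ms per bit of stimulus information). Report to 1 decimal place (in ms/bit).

75.8 ms/bit

Slope: b = (390 − 351) / (log₂ 10 − log₂ 7) = 39/0.5146 = 75.791 ms/bit.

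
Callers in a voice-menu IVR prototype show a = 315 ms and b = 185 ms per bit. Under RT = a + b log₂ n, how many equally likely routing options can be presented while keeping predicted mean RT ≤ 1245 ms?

32

185·log₂ n ≤ 1245 − 315 = 930, giving log₂ n ≤ 5.0270 and n ≤ 32.605. The largest whole number is 32.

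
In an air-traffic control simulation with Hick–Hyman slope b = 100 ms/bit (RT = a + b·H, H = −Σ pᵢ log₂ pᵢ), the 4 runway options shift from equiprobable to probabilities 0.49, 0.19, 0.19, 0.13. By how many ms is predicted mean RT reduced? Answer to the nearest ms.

Equiprobable entropy H₀ = log₂ 4 = 2.0000 bits.
Skewed entropy H = −Σ pᵢ log₂ pᵢ = 1.7974 bits.
ΔRT = b·(H₀ − H) = 100 × 0.2026 = 20.26 ms.

20 ms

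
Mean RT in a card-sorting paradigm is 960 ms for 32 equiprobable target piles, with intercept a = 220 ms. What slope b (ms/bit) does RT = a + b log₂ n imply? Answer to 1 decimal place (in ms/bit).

148.0 ms/bit

32 alternatives carry log₂ 32 = 5 bits; the choice cost is 960 − 220 = 740 ms, so b = 740/5 = 148.000 ms/bit.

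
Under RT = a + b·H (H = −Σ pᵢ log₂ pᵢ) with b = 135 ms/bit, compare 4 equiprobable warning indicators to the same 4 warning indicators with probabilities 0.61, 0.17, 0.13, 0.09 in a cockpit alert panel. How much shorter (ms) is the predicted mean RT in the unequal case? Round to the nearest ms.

The RT saving is b·ΔH. Equiprobable H₀ = log₂(4) = 2.0000 bits; with the given probabilities H = 1.5649 bits.
b·(H₀ − H) = 135 × (2.0000 − 1.5649) = 58.74 ms.

59 ms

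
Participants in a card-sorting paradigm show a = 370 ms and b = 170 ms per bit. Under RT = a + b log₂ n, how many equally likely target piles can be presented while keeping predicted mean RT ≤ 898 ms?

8

Information budget: (898 − 370)/170 = 3.1059 bits, so n ≤ 2^3.1059 = 8.609 → at most 8.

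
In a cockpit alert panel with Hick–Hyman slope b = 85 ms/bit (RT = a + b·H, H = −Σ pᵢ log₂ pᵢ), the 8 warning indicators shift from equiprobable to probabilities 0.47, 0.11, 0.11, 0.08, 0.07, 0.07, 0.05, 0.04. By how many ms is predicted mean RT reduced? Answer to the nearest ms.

47 ms

The RT saving is b·ΔH. Equiprobable H₀ = log₂(8) = 3.0000 bits; with the given probabilities H = 2.4430 bits.
b·(H₀ − H) = 85 × (3.0000 − 2.4430) = 47.35 ms.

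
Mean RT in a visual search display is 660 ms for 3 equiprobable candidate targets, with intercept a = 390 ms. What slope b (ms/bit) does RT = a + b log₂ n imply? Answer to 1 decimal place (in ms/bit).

170.4 ms/bit

3 alternatives carry log₂ 3 = 1.5850 bits; the choice cost is 660 − 390 = 270 ms, so b = 270/1.5850 = 170.351 ms/bit.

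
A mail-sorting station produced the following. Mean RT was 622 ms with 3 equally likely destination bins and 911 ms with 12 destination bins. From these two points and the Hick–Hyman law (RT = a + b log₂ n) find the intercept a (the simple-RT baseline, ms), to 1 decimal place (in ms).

Slope: b = (911 − 622) / (log₂ 12 − log₂ 3) = 289/2.0000 = 144.500 ms/bit.
a = RT₁ − b·log₂ n₁ = 622 − 144.500 × 1.5850 = 392.973 ms.

393.0 ms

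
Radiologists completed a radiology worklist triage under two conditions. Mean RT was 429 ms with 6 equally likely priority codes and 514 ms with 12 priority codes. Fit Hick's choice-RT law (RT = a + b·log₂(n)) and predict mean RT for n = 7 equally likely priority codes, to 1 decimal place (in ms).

447.9 ms

Fit slope and intercept:
  b = (514 − 429) / (log₂ 12 − log₂ 6) = 85 / (3.5850 − 2.5850) = 85.000 ms/bit
  a = 429 − 85.000 × 2.5850 = 209.278 ms
Then RT(7) = 209.278 + 85.000 × log₂ 7 = 209.278 + 85.000 × 2.8074 ≈ 447.903 ms.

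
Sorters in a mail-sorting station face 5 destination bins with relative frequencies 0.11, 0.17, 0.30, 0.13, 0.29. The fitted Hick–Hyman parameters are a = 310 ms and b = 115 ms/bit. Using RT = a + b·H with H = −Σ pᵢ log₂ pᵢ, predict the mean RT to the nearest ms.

564 ms

Entropy contributions −pᵢ log₂ pᵢ: 0.3503, 0.4346, 0.5211, 0.3826, 0.5179; sum H = 2.2065 bits.
RT = a + bH = 310 + 115·2.2065 = 563.75 ms.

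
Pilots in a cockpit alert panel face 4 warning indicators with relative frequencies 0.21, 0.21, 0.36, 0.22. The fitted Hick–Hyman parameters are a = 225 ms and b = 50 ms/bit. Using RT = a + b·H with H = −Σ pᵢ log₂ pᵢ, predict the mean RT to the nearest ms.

323 ms

H = 0.21·log₂(1/0.21) + 0.21·log₂(1/0.21) + 0.36·log₂(1/0.36) + 0.22·log₂(1/0.22) = 1.9568 bits.
RT = 225 + 50 × 1.9568 = 322.84 ms.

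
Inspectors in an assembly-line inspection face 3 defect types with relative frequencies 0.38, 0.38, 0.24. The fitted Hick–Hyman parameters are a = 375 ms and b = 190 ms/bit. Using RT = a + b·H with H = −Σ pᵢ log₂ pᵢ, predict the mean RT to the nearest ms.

670 ms

H = 0.38·log₂(1/0.38) + 0.38·log₂(1/0.38) + 0.24·log₂(1/0.24) = 1.5550 bits.
RT = 375 + 190 × 1.5550 = 670.46 ms.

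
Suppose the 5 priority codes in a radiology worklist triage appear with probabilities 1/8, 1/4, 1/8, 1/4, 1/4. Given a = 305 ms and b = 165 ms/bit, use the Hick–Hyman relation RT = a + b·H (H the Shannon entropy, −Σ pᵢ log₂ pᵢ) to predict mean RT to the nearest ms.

676 ms

H = −Σ pᵢ log₂ pᵢ = 0.125·3 + 0.25·2 + 0.125·3 + 0.25·2 + 0.25·2 = 2.250 bits.
RT = 305 + 165 × 2.250 = 676.25 ms.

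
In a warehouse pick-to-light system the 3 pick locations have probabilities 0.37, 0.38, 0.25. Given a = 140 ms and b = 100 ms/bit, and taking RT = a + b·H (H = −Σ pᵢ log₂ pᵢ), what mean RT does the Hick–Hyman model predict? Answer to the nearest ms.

Entropy contributions −pᵢ log₂ pᵢ: 0.5307, 0.5305, 0.5000; sum H = 1.5612 bits.
RT = a + bH = 140 + 100·1.5612 = 296.12 ms.

296 ms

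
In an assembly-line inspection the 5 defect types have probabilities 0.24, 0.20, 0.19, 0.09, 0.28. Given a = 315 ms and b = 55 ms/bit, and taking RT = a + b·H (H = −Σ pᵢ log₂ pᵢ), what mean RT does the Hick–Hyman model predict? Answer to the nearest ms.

H = 0.24·log₂(1/0.24) + 0.20·log₂(1/0.20) + 0.19·log₂(1/0.19) + 0.09·log₂(1/0.09) + 0.28·log₂(1/0.28) = 2.2406 bits.
RT = 315 + 55 × 2.2406 = 438.23 ms.

438 ms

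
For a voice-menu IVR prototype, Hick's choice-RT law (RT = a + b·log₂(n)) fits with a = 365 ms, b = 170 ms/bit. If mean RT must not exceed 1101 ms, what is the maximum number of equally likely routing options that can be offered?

Information budget: (1101 − 365)/170 = 4.3294 bits, so n ≤ 2^4.3294 = 20.104 → at most 20.

20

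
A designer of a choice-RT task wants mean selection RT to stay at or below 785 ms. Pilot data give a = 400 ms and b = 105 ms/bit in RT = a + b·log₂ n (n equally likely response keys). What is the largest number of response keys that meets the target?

12

105·log₂ n ≤ 785 − 400 = 385, giving log₂ n ≤ 3.6667 and n ≤ 12.699. The largest whole number is 12.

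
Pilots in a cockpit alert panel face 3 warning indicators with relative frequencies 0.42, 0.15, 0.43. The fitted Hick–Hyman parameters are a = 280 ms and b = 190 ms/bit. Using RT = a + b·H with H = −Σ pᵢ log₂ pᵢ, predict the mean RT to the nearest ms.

Entropy contributions −pᵢ log₂ pᵢ: 0.5256, 0.4105, 0.5236; sum H = 1.4598 bits.
RT = a + bH = 280 + 190·1.4598 = 557.35 ms.

557 ms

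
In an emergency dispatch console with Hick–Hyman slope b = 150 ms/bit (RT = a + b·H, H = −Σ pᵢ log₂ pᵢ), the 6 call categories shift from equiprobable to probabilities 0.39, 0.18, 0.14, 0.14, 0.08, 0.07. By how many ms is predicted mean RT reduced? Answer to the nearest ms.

The RT saving is b·ΔH. Equiprobable H₀ = log₂(6) = 2.5850 bits; with the given probabilities H = 2.3294 bits.
b·(H₀ − H) = 150 × (2.5850 − 2.3294) = 38.34 ms.

38 ms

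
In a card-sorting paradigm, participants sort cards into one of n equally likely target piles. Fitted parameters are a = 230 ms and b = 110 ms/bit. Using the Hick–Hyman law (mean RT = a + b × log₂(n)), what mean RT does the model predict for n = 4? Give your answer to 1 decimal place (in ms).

450.0 ms

log₂(4) = 2 bits, so RT = 230 + 110 × 2 ≈ 450.000 ms.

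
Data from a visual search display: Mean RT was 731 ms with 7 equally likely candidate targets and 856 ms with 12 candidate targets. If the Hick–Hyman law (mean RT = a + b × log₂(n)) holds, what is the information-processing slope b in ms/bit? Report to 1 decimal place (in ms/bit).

Slope: b = (856 − 731) / (log₂ 12 − log₂ 7) = 125/0.7776 = 160.749 ms/bit.

160.7 ms/bit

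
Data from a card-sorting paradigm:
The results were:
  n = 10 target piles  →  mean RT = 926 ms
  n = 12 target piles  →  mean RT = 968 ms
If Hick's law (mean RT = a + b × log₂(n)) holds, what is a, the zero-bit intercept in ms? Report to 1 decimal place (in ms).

395.6 ms

Slope: b = (968 − 926) / (log₂ 12 − log₂ 10) = 42/0.2630 = 159.675 ms/bit.
a = RT₁ − b·log₂ n₁ = 926 − 159.675 × 3.3219 = 395.571 ms.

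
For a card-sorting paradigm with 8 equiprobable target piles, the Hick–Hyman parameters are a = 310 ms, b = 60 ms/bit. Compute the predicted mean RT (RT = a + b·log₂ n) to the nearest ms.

490 ms

log₂(8) = 3 bits, so RT = 310 + 60 × 3 ≈ 490.000 ms.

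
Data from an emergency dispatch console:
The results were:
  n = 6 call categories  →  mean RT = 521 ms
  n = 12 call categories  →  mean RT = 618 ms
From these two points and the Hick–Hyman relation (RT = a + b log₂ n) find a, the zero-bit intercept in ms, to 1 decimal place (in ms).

The slope on a log₂ axis is (618 − 521) / (3.5850 − 2.5850) = 97.000 ms/bit.
Intercept: a = 521 − 97.000·log₂(6) = 270.259 ms.

270.3 ms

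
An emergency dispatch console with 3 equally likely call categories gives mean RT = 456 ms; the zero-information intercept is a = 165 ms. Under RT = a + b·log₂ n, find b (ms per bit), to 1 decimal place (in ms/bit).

3 alternatives carry log₂ 3 = 1.5850 bits; the choice cost is 456 − 165 = 291 ms, so b = 291/1.5850 = 183.601 ms/bit.

183.6 ms/bit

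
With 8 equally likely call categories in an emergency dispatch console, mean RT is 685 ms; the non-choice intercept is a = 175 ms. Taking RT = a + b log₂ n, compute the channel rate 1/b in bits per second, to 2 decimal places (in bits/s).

5.88 bits/s

Choice component = 685 − 175 = 510 ms over log₂(8) = 3 bits.
b = 510 / 3 = 170.000 ms/bit, so 1/b = 5.882 bits/s.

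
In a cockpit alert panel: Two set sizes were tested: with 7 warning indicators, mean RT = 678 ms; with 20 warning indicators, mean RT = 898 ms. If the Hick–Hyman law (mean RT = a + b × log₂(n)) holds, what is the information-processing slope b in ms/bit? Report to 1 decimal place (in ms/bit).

145.3 ms/bit

Slope: b = (898 − 678) / (log₂ 20 − log₂ 7) = 220/1.5146 = 145.255 ms/bit.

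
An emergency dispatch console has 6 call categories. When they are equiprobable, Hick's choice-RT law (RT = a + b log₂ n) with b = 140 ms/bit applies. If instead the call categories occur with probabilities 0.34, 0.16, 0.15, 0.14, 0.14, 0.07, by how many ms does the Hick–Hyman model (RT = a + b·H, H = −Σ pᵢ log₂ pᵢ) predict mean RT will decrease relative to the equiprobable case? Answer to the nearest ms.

22 ms

The RT saving is b·ΔH. Equiprobable H₀ = log₂(6) = 2.5850 bits; with the given probabilities H = 2.4255 bits.
b·(H₀ − H) = 140 × (2.5850 − 2.4255) = 22.32 ms.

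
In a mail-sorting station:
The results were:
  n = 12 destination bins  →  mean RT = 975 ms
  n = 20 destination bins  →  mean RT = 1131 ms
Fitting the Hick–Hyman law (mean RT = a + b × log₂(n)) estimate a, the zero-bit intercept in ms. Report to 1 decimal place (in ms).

The slope on a log₂ axis is (1131 − 975) / (4.3219 − 3.5850) = 211.679 ms/bit.
a = RT₁ − b·log₂ n₁ = 975 − 211.679 × 3.5850 = 216.139 ms.

216.1 ms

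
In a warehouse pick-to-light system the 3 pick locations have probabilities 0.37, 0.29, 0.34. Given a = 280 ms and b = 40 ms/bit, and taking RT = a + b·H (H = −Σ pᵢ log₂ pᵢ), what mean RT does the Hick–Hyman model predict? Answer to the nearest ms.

Entropy contributions −pᵢ log₂ pᵢ: 0.5307, 0.5179, 0.5292; sum H = 1.5778 bits.
RT = a + bH = 280 + 40·1.5778 = 343.11 ms.

343 ms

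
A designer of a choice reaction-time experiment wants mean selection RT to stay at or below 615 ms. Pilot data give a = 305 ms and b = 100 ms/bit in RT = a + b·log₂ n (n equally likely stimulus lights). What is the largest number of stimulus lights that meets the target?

Information budget: (615 − 305)/100 = 3.1000 bits, so n ≤ 2^3.1000 = 8.574 → at most 8.

8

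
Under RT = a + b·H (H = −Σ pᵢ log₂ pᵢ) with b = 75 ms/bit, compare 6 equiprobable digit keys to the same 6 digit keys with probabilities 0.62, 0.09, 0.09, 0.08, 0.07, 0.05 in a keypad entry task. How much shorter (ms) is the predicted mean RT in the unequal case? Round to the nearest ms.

57 ms

The RT saving is b·ΔH. Equiprobable H₀ = log₂(6) = 2.5850 bits; with the given probabilities H = 1.8291 bits.
b·(H₀ − H) = 75 × (2.5850 − 1.8291) = 56.69 ms.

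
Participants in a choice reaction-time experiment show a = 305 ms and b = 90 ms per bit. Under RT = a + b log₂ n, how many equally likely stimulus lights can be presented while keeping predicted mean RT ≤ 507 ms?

4

Information budget: (507 − 305)/90 = 2.2444 bits, so n ≤ 2^2.2444 = 4.739 → at most 4.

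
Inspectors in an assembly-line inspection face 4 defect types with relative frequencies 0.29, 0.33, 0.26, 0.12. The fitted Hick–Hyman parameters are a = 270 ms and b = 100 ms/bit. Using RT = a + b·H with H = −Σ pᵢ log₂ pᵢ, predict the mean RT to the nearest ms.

Entropy contributions −pᵢ log₂ pᵢ: 0.5179, 0.5278, 0.5053, 0.3671; sum H = 1.9181 bits.
RT = a + bH = 270 + 100·1.9181 = 461.81 ms.

462 ms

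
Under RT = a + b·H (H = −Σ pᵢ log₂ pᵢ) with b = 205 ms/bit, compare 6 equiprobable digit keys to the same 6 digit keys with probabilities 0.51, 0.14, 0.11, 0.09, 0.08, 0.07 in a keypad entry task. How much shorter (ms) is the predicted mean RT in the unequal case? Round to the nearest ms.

96 ms

Equiprobable entropy H₀ = log₂ 6 = 2.5850 bits.
Skewed entropy H = −Σ pᵢ log₂ pᵢ = 2.1155 bits.
ΔRT = b·(H₀ − H) = 205 × 0.4694 = 96.23 ms.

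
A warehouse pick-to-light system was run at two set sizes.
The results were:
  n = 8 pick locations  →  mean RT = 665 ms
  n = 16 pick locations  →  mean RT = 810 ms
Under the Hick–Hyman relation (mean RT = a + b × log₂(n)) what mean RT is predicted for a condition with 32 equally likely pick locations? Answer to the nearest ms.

With log₂ n on the abscissa the relation is linear; from the two conditions:
  b = (810 − 665) / (log₂ 16 − log₂ 8) = 145 / (4 − 3) = 145 ms/bit
  a = 665 − 145 × 3 = 230 ms
Then RT(32) = 230 + 145 × log₂ 32 = 230 + 145 × 5 ≈ 955.000 ms.

955 ms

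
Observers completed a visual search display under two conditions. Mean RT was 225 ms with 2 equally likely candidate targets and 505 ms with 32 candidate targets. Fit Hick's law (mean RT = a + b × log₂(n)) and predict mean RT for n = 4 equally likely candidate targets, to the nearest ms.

Solve the two-equation system in a and b:
  b = (505 − 225) / (log₂ 32 − log₂ 2) = 280 / (5 − 1) = 70 ms/bit
  a = 225 − 70 × 1 = 155 ms
Then RT(4) = 155 + 70 × log₂ 4 = 155 + 70 × 2 ≈ 295.000 ms.

295 ms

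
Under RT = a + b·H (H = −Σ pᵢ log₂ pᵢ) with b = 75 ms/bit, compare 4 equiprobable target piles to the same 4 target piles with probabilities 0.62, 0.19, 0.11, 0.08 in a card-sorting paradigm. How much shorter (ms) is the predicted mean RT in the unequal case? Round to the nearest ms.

The RT saving is b·ΔH. Equiprobable H₀ = log₂(4) = 2.0000 bits; with the given probabilities H = 1.5246 bits.
b·(H₀ − H) = 75 × (2.0000 − 1.5246) = 35.65 ms.

36 ms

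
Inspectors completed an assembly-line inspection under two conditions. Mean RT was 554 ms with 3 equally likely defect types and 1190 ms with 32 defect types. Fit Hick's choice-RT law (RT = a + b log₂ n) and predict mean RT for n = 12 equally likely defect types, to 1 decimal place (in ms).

Solve the two-equation system in a and b:
  b = (1190 − 554) / (log₂ 32 − log₂ 3) = 636 / (5 − 1.5850) = 186.235 ms/bit
  a = 554 − 186.235 × 1.5850 = 258.824 ms
Then RT(12) = 258.824 + 186.235 × log₂ 12 = 258.824 + 186.235 × 3.5850 ≈ 926.470 ms.

926.5 ms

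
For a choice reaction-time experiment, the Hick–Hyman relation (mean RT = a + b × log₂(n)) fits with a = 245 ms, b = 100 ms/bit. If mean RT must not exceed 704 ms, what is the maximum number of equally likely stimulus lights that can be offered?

24

Set 245 + 100·log₂ n ≤ 704 → log₂ n ≤ (704 − 245)/100 = 4.5900.
So n ≤ 2^4.5900 = 24.084; the largest integer n is 24.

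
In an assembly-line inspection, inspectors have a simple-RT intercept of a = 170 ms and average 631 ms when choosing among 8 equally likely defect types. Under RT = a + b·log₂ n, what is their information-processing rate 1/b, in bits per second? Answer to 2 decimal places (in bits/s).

6.51 bits/s

Choice component = 631 − 170 = 461 ms over log₂(8) = 3 bits.
b = 461 / 3 = 153.667 ms/bit, so 1/b = 6.508 bits/s.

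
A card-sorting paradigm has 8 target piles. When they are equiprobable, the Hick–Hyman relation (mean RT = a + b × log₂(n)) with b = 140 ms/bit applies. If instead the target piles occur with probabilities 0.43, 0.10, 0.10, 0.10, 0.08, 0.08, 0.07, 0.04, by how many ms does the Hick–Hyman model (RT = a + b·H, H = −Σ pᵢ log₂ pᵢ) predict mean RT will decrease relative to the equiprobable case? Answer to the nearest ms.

Equiprobable entropy H₀ = log₂ 8 = 3.0000 bits.
Skewed entropy H = −Σ pᵢ log₂ pᵢ = 2.5575 bits.
ΔRT = b·(H₀ − H) = 140 × 0.4425 = 61.95 ms.

62 ms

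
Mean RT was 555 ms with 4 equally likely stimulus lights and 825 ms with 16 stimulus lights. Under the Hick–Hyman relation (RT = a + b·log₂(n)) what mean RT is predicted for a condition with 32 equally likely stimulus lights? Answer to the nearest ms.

960 ms

With log₂ n on the abscissa the relation is linear; from the two conditions:
  b = (825 − 555) / (log₂ 16 − log₂ 4) = 270 / (4 − 2) = 135 ms/bit
  a = 555 − 135 × 2 = 285 ms
Then RT(32) = 285 + 135 × log₂ 32 = 285 + 135 × 5 ≈ 960.000 ms.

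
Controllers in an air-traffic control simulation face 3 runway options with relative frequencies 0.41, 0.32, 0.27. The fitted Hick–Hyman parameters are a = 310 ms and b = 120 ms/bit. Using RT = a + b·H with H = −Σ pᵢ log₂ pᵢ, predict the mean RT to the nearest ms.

H = 0.41·log₂(1/0.41) + 0.32·log₂(1/0.32) + 0.27·log₂(1/0.27) = 1.5634 bits.
RT = 310 + 120 × 1.5634 = 497.61 ms.

498 ms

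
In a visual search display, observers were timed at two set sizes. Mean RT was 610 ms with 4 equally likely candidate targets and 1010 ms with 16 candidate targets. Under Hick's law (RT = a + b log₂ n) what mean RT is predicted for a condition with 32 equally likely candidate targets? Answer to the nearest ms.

1210 ms

RT is linear in log₂ n, so two points fix the line:
  b = (1010 − 610) / (log₂ 16 − log₂ 4) = 400 / (4 − 2) = 200 ms/bit
  a = 610 − 200 × 2 = 210 ms
Then RT(32) = 210 + 200 × log₂ 32 = 210 + 200 × 5 ≈ 1210.000 ms.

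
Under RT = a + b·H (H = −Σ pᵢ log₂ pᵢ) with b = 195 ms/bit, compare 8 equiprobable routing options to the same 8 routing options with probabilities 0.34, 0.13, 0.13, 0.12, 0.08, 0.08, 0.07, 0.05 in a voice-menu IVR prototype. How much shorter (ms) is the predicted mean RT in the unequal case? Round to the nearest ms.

53 ms

Equiprobable entropy H₀ = log₂ 8 = 3.0000 bits.
Skewed entropy H = −Σ pᵢ log₂ pᵢ = 2.7292 bits.
ΔRT = b·(H₀ − H) = 195 × 0.2708 = 52.81 ms.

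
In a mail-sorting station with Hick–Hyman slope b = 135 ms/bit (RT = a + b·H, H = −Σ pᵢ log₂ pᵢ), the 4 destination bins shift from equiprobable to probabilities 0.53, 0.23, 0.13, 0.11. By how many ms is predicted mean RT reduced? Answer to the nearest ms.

40 ms

The RT saving is b·ΔH. Equiprobable H₀ = log₂(4) = 2.0000 bits; with the given probabilities H = 1.7060 bits.
b·(H₀ − H) = 135 × (2.0000 − 1.7060) = 39.68 ms.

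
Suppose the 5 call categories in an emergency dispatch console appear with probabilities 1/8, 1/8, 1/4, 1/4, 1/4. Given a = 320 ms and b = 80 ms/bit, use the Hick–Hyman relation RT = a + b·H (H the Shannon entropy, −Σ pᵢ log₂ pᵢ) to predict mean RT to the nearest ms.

500 ms

Each term −pᵢ log₂ pᵢ: 0.125·3 + 0.125·3 + 0.25·2 + 0.25·2 + 0.25·2; summed, H = 2.250 bits.
Mean RT = a + bH = 320 + 80·2.250 = 500.00 ms.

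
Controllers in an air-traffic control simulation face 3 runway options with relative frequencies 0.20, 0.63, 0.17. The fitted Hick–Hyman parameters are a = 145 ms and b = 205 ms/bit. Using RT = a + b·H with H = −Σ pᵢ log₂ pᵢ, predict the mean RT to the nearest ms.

415 ms

Entropy contributions −pᵢ log₂ pᵢ: 0.4644, 0.4199, 0.4346; sum H = 1.3189 bits.
RT = a + bH = 145 + 205·1.3189 = 415.38 ms.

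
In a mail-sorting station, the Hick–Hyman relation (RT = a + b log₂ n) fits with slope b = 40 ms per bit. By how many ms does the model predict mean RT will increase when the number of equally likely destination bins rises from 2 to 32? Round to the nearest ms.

160 ms

The intercept a cancels: ΔRT = b·(log₂ n₂ − log₂ n₁) = b·log₂(n₂/n₁).
log₂(32) − log₂(2) = log₂(32/2) = log₂(16) = 4.
ΔRT = 40 × 4.0000 = 160.000 ms.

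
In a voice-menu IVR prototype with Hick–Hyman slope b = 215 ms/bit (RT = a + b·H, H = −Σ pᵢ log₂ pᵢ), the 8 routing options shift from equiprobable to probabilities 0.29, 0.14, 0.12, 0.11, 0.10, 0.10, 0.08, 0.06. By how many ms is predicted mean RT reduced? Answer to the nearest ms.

36 ms

Equiprobable entropy H₀ = log₂ 8 = 3.0000 bits.
Skewed entropy H = −Σ pᵢ log₂ pᵢ = 2.8318 bits.
ΔRT = b·(H₀ − H) = 215 × 0.1682 = 36.16 ms.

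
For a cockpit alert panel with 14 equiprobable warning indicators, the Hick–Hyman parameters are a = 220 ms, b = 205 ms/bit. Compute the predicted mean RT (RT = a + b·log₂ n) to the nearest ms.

log₂(14) = 3.8074 bits, so RT = 220 + 205 × 3.8074 ≈ 1000.508 ms.

1001 ms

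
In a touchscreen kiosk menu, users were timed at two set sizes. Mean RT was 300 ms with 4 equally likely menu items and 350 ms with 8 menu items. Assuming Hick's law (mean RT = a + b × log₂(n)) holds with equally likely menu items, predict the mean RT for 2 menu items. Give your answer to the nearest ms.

With log₂ n on the abscissa the relation is linear; from the two conditions:
  b = (350 − 300) / (log₂ 8 − log₂ 4) = 50 / (3 − 2) = 50 ms/bit
  a = 300 − 50 × 2 = 200 ms
Then RT(2) = 200 + 50 × log₂ 2 = 200 + 50 × 1 ≈ 250.000 ms.

250 ms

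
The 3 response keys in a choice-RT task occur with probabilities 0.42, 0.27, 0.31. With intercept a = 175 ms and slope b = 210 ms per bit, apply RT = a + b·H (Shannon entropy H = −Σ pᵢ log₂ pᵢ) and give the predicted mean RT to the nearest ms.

H = 0.42·log₂(1/0.42) + 0.27·log₂(1/0.27) + 0.31·log₂(1/0.31) = 1.5595 bits.
RT = 175 + 210 × 1.5595 = 502.49 ms.

502 ms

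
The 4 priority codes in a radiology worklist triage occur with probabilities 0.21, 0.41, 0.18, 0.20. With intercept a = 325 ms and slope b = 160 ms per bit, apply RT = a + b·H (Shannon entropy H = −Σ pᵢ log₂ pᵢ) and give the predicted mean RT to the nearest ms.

Entropy contributions −pᵢ log₂ pᵢ: 0.4728, 0.5274, 0.4453, 0.4644; sum H = 1.9099 bits.
RT = a + bH = 325 + 160·1.9099 = 630.58 ms.

631 ms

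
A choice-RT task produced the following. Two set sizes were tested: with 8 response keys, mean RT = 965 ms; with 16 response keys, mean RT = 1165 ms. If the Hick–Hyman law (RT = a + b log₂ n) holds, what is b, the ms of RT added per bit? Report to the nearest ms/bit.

200 ms/bit

Slope: b = (1165 − 965) / (log₂ 16 − log₂ 8) = 200/1.0000 = 200 ms/bit.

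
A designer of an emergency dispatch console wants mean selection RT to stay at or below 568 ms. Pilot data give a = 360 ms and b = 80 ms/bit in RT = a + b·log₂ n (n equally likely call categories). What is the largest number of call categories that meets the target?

6

80·log₂ n ≤ 568 − 360 = 208, giving log₂ n ≤ 2.6000 and n ≤ 6.063. The largest whole number is 6.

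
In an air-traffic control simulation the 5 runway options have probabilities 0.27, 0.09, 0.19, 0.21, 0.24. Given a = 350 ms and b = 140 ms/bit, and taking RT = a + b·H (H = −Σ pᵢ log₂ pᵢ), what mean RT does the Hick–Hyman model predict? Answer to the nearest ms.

664 ms

H = 0.27·log₂(1/0.27) + 0.09·log₂(1/0.09) + 0.19·log₂(1/0.19) + 0.21·log₂(1/0.21) + 0.24·log₂(1/0.24) = 2.2449 bits.
RT = 350 + 140 × 2.2449 = 664.28 ms.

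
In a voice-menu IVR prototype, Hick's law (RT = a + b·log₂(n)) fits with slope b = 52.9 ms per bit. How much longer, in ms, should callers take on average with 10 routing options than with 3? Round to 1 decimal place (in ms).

The intercept a cancels: ΔRT = b·(log₂ n₂ − log₂ n₁) = b·log₂(n₂/n₁).
log₂(10) − log₂(3) = 3.3219 − 1.5850 = 1.7370.
ΔRT = 52.9 × 1.7370 = 91.885 ms.

91.9 ms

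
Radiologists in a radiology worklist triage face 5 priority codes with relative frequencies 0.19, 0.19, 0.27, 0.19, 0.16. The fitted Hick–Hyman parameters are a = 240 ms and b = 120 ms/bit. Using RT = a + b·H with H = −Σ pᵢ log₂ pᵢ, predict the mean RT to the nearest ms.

516 ms

H = 0.19·log₂(1/0.19) + 0.19·log₂(1/0.19) + 0.27·log₂(1/0.27) + 0.19·log₂(1/0.19) + 0.16·log₂(1/0.16) = 2.2987 bits.
RT = 240 + 120 × 2.2987 = 515.85 ms.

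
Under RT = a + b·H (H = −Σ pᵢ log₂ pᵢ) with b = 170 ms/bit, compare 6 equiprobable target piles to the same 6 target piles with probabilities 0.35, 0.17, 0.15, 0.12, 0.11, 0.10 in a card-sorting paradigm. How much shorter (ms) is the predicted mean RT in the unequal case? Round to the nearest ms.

27 ms

Equiprobable entropy H₀ = log₂ 6 = 2.5850 bits.
Skewed entropy H = −Σ pᵢ log₂ pᵢ = 2.4248 bits.
ΔRT = b·(H₀ − H) = 170 × 0.1602 = 27.23 ms.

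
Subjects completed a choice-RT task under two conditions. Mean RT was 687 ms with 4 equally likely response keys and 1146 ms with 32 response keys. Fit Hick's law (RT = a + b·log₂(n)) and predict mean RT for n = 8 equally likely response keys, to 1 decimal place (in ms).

840.0 ms

RT is linear in log₂ n, so two points fix the line:
  b = (1146 − 687) / (log₂ 32 − log₂ 4) = 459 / (5 − 2) = 153.000 ms/bit
  a = 687 − 153.000 × 2 = 381.000 ms
Then RT(8) = 381.000 + 153.000 × log₂ 8 = 381.000 + 153.000 × 3 ≈ 840.000 ms.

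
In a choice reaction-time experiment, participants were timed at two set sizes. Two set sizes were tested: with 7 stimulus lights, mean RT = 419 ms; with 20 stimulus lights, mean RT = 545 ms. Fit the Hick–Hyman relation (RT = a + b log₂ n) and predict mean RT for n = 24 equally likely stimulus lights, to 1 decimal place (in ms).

566.9 ms

Solve the two-equation system in a and b:
  b = (545 − 419) / (log₂ 20 − log₂ 7) = 126 / (4.3219 − 2.8074) = 83.192 ms/bit
  a = 419 − 83.192 × 2.8074 = 185.451 ms
Then RT(24) = 185.451 + 83.192 × log₂ 24 = 185.451 + 83.192 × 4.5850 ≈ 566.882 ms.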